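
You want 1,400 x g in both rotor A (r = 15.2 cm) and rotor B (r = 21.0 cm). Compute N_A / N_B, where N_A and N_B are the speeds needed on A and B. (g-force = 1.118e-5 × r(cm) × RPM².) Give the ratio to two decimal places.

At fixed RCF, N ∝ 1/√r, so N_A/N_B = √(r_B/r_A) = √(21.0/15.2) = √1.381579 = 1.1754.

1.18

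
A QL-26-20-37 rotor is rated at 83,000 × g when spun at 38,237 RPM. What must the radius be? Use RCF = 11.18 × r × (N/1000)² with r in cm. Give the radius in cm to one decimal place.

RCF = 11.18 × r × (N/1000)²
83000 = 11.18 × r × (38.237)²
r = 83000 / (11.18 × 1462.068169) = 83000 / 16345.92 ≈ 5.078 cm

5.1 cm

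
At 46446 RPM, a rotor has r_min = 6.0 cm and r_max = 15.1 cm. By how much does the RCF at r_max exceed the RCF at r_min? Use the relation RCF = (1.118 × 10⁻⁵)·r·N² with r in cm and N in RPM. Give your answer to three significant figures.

RCF_max = 1.118 × 10⁻⁵ × 15.1 × (46446)² = 1.118 × 10⁻⁵ × 15.1 × 2,157,230,916 ≈ 364,179.4 × g
RCF_min = 1.118 × 10⁻⁵ × 6 × (46446)² = 1.118 × 10⁻⁵ × 6 × 2,157,230,916 ≈ 144,707 × g
ΔRCF = 364,179.4 − 144,707 = 219,472.4

≈ 219000 × g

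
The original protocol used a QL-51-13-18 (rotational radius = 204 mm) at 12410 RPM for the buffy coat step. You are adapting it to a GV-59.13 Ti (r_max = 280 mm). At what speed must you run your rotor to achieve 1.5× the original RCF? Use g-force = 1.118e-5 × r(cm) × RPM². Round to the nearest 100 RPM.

13000 RPM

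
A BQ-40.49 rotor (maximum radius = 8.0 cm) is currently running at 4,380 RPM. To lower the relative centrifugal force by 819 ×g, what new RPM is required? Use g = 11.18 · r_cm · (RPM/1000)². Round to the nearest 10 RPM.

3170 RPM

Current RCF = 11.18 × 8 × (4.38)² = 11.18 × 8 × 19.1844 ≈ 1,715.9 × g
Target RCF = 1,715.9 − 819 = 896.9 × g
(N/1000)² = 896.9 / 89.44 = 10.02795
N = 1000 × √10.02795 ≈ 3,166.7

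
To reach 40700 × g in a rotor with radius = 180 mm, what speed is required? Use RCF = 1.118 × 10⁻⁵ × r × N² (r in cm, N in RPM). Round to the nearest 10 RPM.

r = 180 mm = 18.0 cm
RCF = 1.118 × 10⁻⁵ × r × N²
40,700 = 1.118 × 10⁻⁵ × 18 × N²
N² = 40,700 / (20.124 × 10⁻⁵) = 202,246,074
N ≈ √202,246,074 ≈ 14,221.3

N ≈ 14220 RPM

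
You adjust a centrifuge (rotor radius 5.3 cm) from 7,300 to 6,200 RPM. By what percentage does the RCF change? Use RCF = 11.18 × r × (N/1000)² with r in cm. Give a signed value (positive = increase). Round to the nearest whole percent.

-28%

RCF ∝ N², so the ratio is (6200/7300)² = (0.849315)² = 0.7213.
Change = 0.7213 − 1 = -0.2787 → -27.9%.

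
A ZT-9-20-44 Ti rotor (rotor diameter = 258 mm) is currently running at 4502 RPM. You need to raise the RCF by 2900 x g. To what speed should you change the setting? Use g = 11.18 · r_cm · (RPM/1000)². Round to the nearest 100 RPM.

N₂ ≈ 6400 RPM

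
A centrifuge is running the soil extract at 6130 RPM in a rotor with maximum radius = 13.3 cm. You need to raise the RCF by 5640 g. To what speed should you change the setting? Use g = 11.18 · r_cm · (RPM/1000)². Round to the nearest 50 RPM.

Current RCF = 11.18 × 13.3 × (6.13)² = 11.18 × 13.3 × 37.5769 ≈ 5,587.5 × g
Target RCF = 5,587.5 + 5,640 = 11,227.5 × g
(N/1000)² = 11,227.5 / 148.694 = 75.50742
N = 1000 × √75.50742 ≈ 8,689.5

N₂ ≈ 8700 RPM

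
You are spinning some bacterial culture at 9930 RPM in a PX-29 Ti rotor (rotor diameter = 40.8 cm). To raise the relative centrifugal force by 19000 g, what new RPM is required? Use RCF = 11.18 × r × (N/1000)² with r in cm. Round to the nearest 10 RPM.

r = 40.8 / 2 = 20.4 cm
Current RCF = 11.18 × 20.4 × (9.93)² = 11.18 × 20.4 × 98.6049 ≈ 22,489 × g
Target RCF = 22,489 + 19,000 = 41,489 × g
(N/1000)² = 41,489 / 228.072 = 181.9119
N = 1000 × √181.9119 ≈ 13,487.5

N₂ ≈ 13490 RPM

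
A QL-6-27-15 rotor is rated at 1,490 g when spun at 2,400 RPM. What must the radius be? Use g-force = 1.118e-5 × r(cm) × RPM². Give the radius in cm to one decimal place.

r ≈ 23.1 cm

1490 = 1.118 × 10⁻⁵ × r × (2400)²
r = 1490 / (1.118 × 10⁻⁵ × 5,760,000) = 1490 / 64.3968 ≈ 23.138 cm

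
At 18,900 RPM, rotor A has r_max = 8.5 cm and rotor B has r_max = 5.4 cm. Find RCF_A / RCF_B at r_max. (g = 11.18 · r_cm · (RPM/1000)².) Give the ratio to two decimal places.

At fixed N, RCF ∝ r, so RCF_A/RCF_B = r_A/r_B = 8.5 / 5.4 = 1.5741.

1.57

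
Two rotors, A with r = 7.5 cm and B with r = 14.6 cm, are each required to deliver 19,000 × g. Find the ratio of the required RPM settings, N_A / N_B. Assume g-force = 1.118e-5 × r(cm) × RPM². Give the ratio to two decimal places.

At fixed RCF, N ∝ 1/√r, so N_A/N_B = √(r_B/r_A) = √(14.6/7.5) = √1.946667 = 1.3952.

1.40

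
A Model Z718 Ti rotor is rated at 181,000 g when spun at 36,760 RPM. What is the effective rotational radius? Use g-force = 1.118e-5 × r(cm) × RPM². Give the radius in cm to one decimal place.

181000 = 1.118 × 10⁻⁵ × r × (36760)²
r = 181000 / (1.118 × 10⁻⁵ × 1,351,297,600) = 181000 / 15107.51 ≈ 11.981 cm

≈ 12.0 cm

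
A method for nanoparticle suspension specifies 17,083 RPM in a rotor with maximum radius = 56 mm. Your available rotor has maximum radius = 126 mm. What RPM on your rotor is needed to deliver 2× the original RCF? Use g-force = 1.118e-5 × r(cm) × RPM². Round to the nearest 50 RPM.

Original rotor: r = 56 mm = 5.6 cm
RCF_original = 1.118 × 10⁻⁵ × 5.6 × (17083)² = 1.118 × 10⁻⁵ × 5.6 × 291,828,889 ≈ 18,270.8 × g
Target RCF = 2 × 18,270.8 ≈ 36,541.6 × g
Your rotor: r = 126 mm = 12.6 cm
36,541.6 = 1.118 × 10⁻⁵ × 12.6 × N²
N² = 36,541.6 / (14.0868 × 10⁻⁵) = 259,403,129
N ≈ √259,403,129 ≈ 16,106.0

16100 RPM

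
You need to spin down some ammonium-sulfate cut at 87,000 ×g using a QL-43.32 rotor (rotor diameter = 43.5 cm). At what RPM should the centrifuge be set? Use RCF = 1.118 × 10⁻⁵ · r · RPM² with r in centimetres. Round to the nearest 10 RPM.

≈ 18920 RPM

r = 43.5 / 2 = 21.75 cm
87,000 = 1.118 × 10⁻⁵ × 21.75 × N²
N² = 87,000 / (24.3165 × 10⁻⁵) = 357,781,753
N ≈ √357,781,753 ≈ 18,915.1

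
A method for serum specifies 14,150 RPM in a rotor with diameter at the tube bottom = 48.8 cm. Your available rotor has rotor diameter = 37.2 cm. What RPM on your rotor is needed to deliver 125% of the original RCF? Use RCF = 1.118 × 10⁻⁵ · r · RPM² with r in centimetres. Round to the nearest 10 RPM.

≈ 18120 RPM

Original rotor: r = 48.8 / 2 = 24.4 cm
RCF_original = 1.118 × 10⁻⁵ × 24.4 × (14150)² = 1.118 × 10⁻⁵ × 24.4 × 200,222,500 ≈ 54,619.1 × g
Target RCF = 1.25 × 54,619.1 ≈ 68,273.9 × g
Your rotor: r = 37.2 / 2 = 18.6 cm
68,273.9 = 1.118 × 10⁻⁵ × 18.6 × N²
N² = 68,273.9 / (20.7948 × 10⁻⁵) = 328,321,984
N ≈ √328,321,984 ≈ 18,119.7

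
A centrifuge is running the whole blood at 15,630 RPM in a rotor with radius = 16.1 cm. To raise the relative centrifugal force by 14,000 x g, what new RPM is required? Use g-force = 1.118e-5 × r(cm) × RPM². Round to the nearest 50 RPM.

N₂ ≈ 17950 RPM

Current RCF = 1.118 × 10⁻⁵ × 16.1 × (15630)² = 1.118 × 10⁻⁵ × 16.1 × 244,296,900 ≈ 43,973 × g
Target RCF = 43,973 + 14,000 = 57,973 × g
N² = 57,973 / (17.9998 × 10⁻⁵) = 322,075,801
N ≈ √322,075,801 ≈ 17,946.5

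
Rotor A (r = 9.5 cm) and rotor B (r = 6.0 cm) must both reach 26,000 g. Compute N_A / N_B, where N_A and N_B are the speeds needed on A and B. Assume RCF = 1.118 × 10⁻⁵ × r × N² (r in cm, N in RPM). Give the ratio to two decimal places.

0.79

At fixed RCF, N ∝ 1/√r, so N_A/N_B = √(r_B/r_A) = √(6.0/9.5) = √0.631579 = 0.7947.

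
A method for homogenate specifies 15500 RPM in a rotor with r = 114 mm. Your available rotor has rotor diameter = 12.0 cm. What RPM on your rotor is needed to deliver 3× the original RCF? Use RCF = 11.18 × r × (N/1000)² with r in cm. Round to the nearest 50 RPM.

Original rotor: r = 114 mm = 11.4 cm
RCF = 11.18 × r × (N/1000)²
RCF_original = 11.18 × 11.4 × (15.5)² = 11.18 × 11.4 × 240.25 ≈ 30,620.3 × g
Target RCF = 3 × 30,620.3 ≈ 91,860.9 × g
Your rotor: r = 12.0 / 2 = 6 cm
91,860.9 = 11.18 × 6 × (N/1000)²
(N/1000)² = 91,860.9 / 67.08 = 1369.423
N = 1000 × √1369.423 ≈ 37,005.7

37000 RPM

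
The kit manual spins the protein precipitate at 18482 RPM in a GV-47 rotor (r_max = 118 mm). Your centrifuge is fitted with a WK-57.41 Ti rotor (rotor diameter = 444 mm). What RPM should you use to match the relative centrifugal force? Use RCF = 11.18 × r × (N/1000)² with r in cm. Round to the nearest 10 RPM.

Original rotor: r = 118 mm = 11.8 cm
RCF_original = 11.18 × 11.8 × (18.482)² = 11.18 × 11.8 × 341.584324 ≈ 45,063.2 × g
Your rotor: r = 444 mm / 2 = 222 mm = 22.2 cm
45,063.2 = 11.18 × 22.2 × (N/1000)²
(N/1000)² = 45,063.2 / 248.196 = 181.563
N = 1000 × √181.563 ≈ 13,474.5

≈ 13470 RPM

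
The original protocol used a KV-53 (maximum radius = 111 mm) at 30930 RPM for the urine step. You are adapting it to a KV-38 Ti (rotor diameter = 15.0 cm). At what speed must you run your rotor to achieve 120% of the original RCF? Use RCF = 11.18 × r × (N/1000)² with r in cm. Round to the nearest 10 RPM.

41220 RPM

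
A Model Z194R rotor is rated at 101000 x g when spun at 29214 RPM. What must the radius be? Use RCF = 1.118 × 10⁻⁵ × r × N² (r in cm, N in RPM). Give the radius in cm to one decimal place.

101000 = 1.118 × 10⁻⁵ × r × (29214)²
r = 101000 / (1.118 × 10⁻⁵ × 853,457,796) = 101000 / 9541.658 ≈ 10.585 cm

10.6 cm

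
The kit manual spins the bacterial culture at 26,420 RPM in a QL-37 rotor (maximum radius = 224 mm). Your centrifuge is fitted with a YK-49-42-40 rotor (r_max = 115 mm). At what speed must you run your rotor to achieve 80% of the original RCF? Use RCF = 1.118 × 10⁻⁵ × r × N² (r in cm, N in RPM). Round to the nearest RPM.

Original rotor: r = 224 mm = 22.4 cm
RCF = 1.118 × 10⁻⁵ × r × N²
RCF_original = 1.118 × 10⁻⁵ × 22.4 × (26420)² = 1.118 × 10⁻⁵ × 22.4 × 698,016,400 ≈ 174,805.6 × g
Target RCF = 0.8 × 174,805.6 ≈ 139,844.5 × g
Your rotor: r = 115 mm = 11.5 cm
139,844.5 = 1.118 × 10⁻⁵ × 11.5 × N²
N² = 139,844.5 / (12.857 × 10⁻⁵) = 1,087,691,530
N ≈ √1,087,691,530 ≈ 32,980.2

≈ 32980 RPM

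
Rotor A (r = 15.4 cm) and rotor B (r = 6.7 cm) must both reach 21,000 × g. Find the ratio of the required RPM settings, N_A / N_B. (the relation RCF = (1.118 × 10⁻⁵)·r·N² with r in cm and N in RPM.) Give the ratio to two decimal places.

0.66

At fixed RCF, N ∝ 1/√r, so N_A/N_B = √(r_B/r_A) = √(6.7/15.4) = √0.435065 = 0.6596.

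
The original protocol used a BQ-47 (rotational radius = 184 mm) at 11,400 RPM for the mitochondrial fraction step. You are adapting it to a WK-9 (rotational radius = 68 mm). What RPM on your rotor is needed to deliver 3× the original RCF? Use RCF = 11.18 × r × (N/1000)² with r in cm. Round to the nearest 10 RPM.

Original rotor: r = 184 mm = 18.4 cm
RCF_original = 11.18 × 18.4 × (11.4)² = 11.18 × 18.4 × 129.96 ≈ 26,734.3 × g
Target RCF = 3 × 26,734.3 ≈ 80,202.9 × g
Your rotor: r = 68 mm = 6.8 cm
80,202.9 = 11.18 × 6.8 × (N/1000)²
(N/1000)² = 80,202.9 / 76.024 = 1054.968
N = 1000 × √1054.968 ≈ 32,480.3

≈ 32480 RPM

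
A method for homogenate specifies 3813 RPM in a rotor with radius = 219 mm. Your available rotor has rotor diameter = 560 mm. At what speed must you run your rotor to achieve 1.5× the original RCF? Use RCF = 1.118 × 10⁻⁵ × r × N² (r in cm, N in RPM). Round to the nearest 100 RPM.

≈ 4100 RPM

Original rotor: r = 219 mm = 21.9 cm
RCF_original = 1.118 × 10⁻⁵ × 21.9 × (3813)² = 1.118 × 10⁻⁵ × 21.9 × 14,538,969 ≈ 3,559.8 × g
Target RCF = 1.5 × 3,559.8 ≈ 5,339.7 × g
Your rotor: r = 560 mm / 2 = 280 mm = 28 cm
5,339.7 = 1.118 × 10⁻⁵ × 28 × N²
N² = 5,339.7 / (31.304 × 10⁻⁵) = 17,057,565
N ≈ √17,057,565 ≈ 4,130.1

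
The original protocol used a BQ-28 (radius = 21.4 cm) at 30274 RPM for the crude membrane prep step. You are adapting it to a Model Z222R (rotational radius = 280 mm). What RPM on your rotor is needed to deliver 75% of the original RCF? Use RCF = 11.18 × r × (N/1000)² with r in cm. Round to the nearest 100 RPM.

RCF_original = 11.18 × 21.4 × (30.274)² = 11.18 × 21.4 × 916.515076 ≈ 219,278.1 × g
Target RCF = 0.75 × 219,278.1 ≈ 164,458.6 × g
Your rotor: r = 280 mm = 28.0 cm
164,458.6 = 11.18 × 28 × (N/1000)²
(N/1000)² = 164,458.6 / 313.04 = 525.3597
N = 1000 × √525.3597 ≈ 22,920.7

22900 RPM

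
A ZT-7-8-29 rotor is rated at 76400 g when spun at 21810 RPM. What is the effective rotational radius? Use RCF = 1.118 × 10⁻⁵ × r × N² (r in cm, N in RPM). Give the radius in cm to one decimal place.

RCF = 1.118 × 10⁻⁵ × r × N²
76400 = 1.118 × 10⁻⁵ × r × (21810)²
r = 76400 / (1.118 × 10⁻⁵ × 475,676,100) = 76400 / 5318.059 ≈ 14.366 cm

≈ 14.4 cm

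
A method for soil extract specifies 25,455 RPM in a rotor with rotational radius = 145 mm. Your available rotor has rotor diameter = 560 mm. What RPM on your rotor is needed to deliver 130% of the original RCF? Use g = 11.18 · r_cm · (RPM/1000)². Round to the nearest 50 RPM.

20900 RPM

Original rotor: r = 145 mm = 14.5 cm
RCF_original = 11.18 × 14.5 × (25.455)² = 11.18 × 14.5 × 647.957025 ≈ 105,040.3 × g
Target RCF = 1.3 × 105,040.3 ≈ 136,552.4 × g
Your rotor: r = 560 mm / 2 = 280 mm = 28 cm
136,552.4 = 11.18 × 28 × (N/1000)²
(N/1000)² = 136,552.4 / 313.04 = 436.2139
N = 1000 × √436.2139 ≈ 20,885.7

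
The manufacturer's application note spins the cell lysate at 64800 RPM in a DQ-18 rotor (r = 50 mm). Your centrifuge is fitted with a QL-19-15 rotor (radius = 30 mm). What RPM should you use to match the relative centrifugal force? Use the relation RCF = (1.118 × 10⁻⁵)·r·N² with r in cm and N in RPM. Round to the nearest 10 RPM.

≈ 83660 RPM

Original rotor: r = 50 mm = 5.0 cm
RCF_original = 1.118 × 10⁻⁵ × 5 × (64800)² = 1.118 × 10⁻⁵ × 5 × 4,199,040,000 ≈ 234,726.3 × g
Your rotor: r = 30 mm = 3.0 cm
234,726.3 = 1.118 × 10⁻⁵ × 3 × N²
N² = 234,726.3 / (3.354 × 10⁻⁵) = 6,998,398,927
N ≈ √6,998,398,927 ≈ 83,656.4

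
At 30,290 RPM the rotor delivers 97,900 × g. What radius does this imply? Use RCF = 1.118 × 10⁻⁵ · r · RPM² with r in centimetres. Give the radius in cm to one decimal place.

97900 = 1.118 × 10⁻⁵ × r × (30290)²
r = 97900 / (1.118 × 10⁻⁵ × 917,484,100) = 97900 / 10257.47 ≈ 9.544 cm

r ≈ 9.5 cm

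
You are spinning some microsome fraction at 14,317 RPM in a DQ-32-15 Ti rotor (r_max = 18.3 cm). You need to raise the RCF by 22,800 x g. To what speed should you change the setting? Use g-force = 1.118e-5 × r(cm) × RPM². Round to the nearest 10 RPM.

≈ 17790 RPM

Current RCF = 1.118 × 10⁻⁵ × 18.3 × (14317)² = 1.118 × 10⁻⁵ × 18.3 × 204,976,489 ≈ 41,937 × g
Target RCF = 41,937 + 22,800 = 64,737 × g
N² = 64,737 / (20.4594 × 10⁻⁵) = 316,416,904
N ≈ √316,416,904 ≈ 17,788.1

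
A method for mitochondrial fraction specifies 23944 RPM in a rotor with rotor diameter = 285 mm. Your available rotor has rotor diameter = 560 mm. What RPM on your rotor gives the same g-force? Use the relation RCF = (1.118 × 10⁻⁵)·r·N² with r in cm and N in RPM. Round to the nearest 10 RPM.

17080 RPM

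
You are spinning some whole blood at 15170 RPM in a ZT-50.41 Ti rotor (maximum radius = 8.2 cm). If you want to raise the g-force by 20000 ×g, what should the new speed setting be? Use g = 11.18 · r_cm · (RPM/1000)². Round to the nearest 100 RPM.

21200 RPM

Current RCF = 11.18 × 8.2 × (15.17)² = 11.18 × 8.2 × 230.1289 ≈ 21,097.3 × g
Target RCF = 21,097.3 + 20,000 = 41,097.3 × g
(N/1000)² = 41,097.3 / 91.676 = 448.2885
N = 1000 × √448.2885 ≈ 21,172.8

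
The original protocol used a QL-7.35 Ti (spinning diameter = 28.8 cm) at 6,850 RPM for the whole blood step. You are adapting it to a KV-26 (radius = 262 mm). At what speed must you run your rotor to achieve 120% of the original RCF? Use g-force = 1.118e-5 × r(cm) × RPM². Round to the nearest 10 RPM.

5560 RPM

Original rotor: r = 28.8 / 2 = 14.4 cm
RCF_original = 1.118 × 10⁻⁵ × 14.4 × (6850)² = 1.118 × 10⁻⁵ × 14.4 × 46,922,500 ≈ 7,554.1 × g
Target RCF = 1.2 × 7,554.1 ≈ 9,064.9 × g
Your rotor: r = 262 mm = 26.2 cm
9,064.9 = 1.118 × 10⁻⁵ × 26.2 × N²
N² = 9,064.9 / (29.2916 × 10⁻⁵) = 30,947,097
N ≈ √30,947,097 ≈ 5,563.0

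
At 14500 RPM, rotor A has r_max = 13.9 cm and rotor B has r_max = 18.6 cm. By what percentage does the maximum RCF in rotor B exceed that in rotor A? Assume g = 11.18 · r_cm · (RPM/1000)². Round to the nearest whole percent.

34%

At equal RPM, RCF scales linearly with r: ratio = 18.6 / 13.9 = 1.3381.
So rotor B delivers 33.8% more g-force.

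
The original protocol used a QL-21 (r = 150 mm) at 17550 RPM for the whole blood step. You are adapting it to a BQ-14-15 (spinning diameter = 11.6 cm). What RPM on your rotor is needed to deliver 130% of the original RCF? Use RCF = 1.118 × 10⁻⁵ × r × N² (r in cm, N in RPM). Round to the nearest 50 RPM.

≈ 32200 RPM

Original rotor: r = 150 mm = 15.0 cm
RCF = 1.118 × 10⁻⁵ × r × N²
RCF_original = 1.118 × 10⁻⁵ × 15 × (17550)² = 1.118 × 10⁻⁵ × 15 × 308,002,500 ≈ 51,652 × g
Target RCF = 1.3 × 51,652 ≈ 67,147.6 × g
Your rotor: r = 11.6 / 2 = 5.8 cm
67,147.6 = 1.118 × 10⁻⁵ × 5.8 × N²
N² = 67,147.6 / (6.4844 × 10⁻⁵) = 1,035,525,261
N ≈ √1,035,525,261 ≈ 32,179.6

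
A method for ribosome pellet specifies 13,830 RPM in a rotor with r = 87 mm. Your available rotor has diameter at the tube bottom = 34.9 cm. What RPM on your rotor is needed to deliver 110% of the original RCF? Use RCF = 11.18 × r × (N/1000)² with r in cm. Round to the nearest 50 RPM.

10250 RPM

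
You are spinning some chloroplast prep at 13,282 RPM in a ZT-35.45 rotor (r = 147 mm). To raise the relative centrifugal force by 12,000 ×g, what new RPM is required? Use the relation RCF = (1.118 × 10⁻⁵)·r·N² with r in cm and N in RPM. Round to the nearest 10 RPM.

r = 147 mm = 14.7 cm
Current RCF = 1.118 × 10⁻⁵ × 14.7 × (13282)² = 1.118 × 10⁻⁵ × 14.7 × 176,411,524 ≈ 28,992.5 × g
Target RCF = 28,992.5 + 12,000 = 40,992.5 × g
N² = 40,992.5 / (16.4346 × 10⁻⁵) = 249,428,036
N ≈ √249,428,036 ≈ 15,793.3

15790 RPM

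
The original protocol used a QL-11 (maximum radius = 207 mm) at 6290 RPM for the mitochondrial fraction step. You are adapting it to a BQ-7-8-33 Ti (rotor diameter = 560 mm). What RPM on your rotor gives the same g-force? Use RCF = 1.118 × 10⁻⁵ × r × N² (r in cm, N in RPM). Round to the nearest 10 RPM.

Original rotor: r = 207 mm = 20.7 cm
RCF_original = 1.118 × 10⁻⁵ × 20.7 × (6290)² = 1.118 × 10⁻⁵ × 20.7 × 39,564,100 ≈ 9,156.2 × g
Your rotor: r = 560 mm / 2 = 280 mm = 28 cm
9,156.2 = 1.118 × 10⁻⁵ × 28 × N²
N² = 9,156.2 / (31.304 × 10⁻⁵) = 29,249,297
N ≈ √29,249,297 ≈ 5,408.3

≈ 5410 RPM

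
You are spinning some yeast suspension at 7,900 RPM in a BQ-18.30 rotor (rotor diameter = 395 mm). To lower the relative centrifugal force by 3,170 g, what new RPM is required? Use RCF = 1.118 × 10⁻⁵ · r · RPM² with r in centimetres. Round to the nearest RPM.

6932 RPM

r = 395 mm / 2 = 197.5 mm = 19.75 cm
Current RCF = 1.118 × 10⁻⁵ × 19.75 × (7900)² = 1.118 × 10⁻⁵ × 19.75 × 62,410,000 ≈ 13,780.4 × g
Target RCF = 13,780.4 − 3,170 = 10,610.4 × g
N² = 10,610.4 / (22.0805 × 10⁻⁵) = 48,053,260
N ≈ √48,053,260 ≈ 6,932.0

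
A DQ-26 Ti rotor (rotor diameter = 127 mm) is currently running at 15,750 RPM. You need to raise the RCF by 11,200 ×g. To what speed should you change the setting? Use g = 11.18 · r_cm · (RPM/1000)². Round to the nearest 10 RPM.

N₂ ≈ 20150 RPM

r = 127 mm / 2 = 63.5 mm = 6.35 cm
Current RCF = 11.18 × 6.35 × (15.75)² = 11.18 × 6.35 × 248.0625 ≈ 17,610.7 × g
Target RCF = 17,610.7 + 11,200 = 28,810.7 × g
(N/1000)² = 28,810.7 / 70.993 = 405.8245
N = 1000 × √405.8245 ≈ 20,145.1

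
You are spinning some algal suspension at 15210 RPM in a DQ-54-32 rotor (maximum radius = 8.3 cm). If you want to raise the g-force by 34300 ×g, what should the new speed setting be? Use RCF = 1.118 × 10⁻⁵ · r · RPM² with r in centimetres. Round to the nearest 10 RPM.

≈ 24510 RPM

Current RCF = 1.118 × 10⁻⁵ × 8.3 × (15210)² = 1.118 × 10⁻⁵ × 8.3 × 231,344,100 ≈ 21,467.3 × g
Target RCF = 21,467.3 + 34,300 = 55,767.3 × g
N² = 55,767.3 / (9.2794 × 10⁻⁵) = 600,979,589
N ≈ √600,979,589 ≈ 24,514.9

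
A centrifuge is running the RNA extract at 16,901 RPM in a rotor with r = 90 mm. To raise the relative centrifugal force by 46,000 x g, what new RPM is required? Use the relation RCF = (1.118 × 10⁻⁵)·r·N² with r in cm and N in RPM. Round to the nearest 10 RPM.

N₂ ≈ 27250 RPM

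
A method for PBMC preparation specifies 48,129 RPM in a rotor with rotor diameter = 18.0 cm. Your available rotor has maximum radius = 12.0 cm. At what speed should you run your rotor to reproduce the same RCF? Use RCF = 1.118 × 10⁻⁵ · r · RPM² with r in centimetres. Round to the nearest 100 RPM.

41700 RPM

Original rotor: r = 18.0 / 2 = 9 cm
RCF = 1.118 × 10⁻⁵ × r × N²
RCF_original = 1.118 × 10⁻⁵ × 9 × (48129)² = 1.118 × 10⁻⁵ × 9 × 2,316,400,641 ≈ 233,076.2 × g
233,076.2 = 1.118 × 10⁻⁵ × 12 × N²
N² = 233,076.2 / (13.416 × 10⁻⁵) = 1,737,300,239
N ≈ √1,737,300,239 ≈ 41,680.9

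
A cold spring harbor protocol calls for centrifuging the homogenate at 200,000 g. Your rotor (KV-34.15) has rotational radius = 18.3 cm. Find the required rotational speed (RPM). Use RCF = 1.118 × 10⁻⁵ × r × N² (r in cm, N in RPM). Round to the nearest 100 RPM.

≈ 31300 RPM

200,000 = 1.118 × 10⁻⁵ × 18.3 × N²
N² = 200,000 / (20.4594 × 10⁻⁵) = 977,545,774
N ≈ √977,545,774 ≈ 31,265.7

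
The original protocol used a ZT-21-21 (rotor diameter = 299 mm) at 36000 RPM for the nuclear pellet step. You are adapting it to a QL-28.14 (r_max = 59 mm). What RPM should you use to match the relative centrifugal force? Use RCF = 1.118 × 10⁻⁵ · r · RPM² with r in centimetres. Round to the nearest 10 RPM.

57310 RPM

Original rotor: r = 299 mm / 2 = 149.5 mm = 14.95 cm
RCF_original = 1.118 × 10⁻⁵ × 14.95 × (36000)² = 1.118 × 10⁻⁵ × 14.95 × 1,296,000,000 ≈ 216,614.7 × g
Your rotor: r = 59 mm = 5.9 cm
216,614.7 = 1.118 × 10⁻⁵ × 5.9 × N²
N² = 216,614.7 / (6.5962 × 10⁻⁵) = 3,283,931,658
N ≈ √3,283,931,658 ≈ 57,305.6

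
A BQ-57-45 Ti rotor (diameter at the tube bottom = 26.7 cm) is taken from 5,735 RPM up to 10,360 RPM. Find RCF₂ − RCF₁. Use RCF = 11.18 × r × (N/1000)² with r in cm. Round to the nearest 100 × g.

r = 26.7 / 2 = 13.35 cm
RCF₁ = 11.18 × 13.35 × (5.735)² = 11.18 × 13.35 × 32.890225 ≈ 4,909 × g
RCF₂ = 11.18 × 13.35 × (10.36)² = 11.18 × 13.35 × 107.3296 ≈ 16,019.3 × g
Increase = 16,019.3 − 4,909 = 11,110.3

11100 x g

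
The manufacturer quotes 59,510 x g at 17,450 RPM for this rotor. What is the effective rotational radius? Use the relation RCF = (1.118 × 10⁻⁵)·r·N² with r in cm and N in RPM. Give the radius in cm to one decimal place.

59510 = 1.118 × 10⁻⁵ × r × (17450)²
r = 59510 / (1.118 × 10⁻⁵ × 304,502,500) = 59510 / 3404.338 ≈ 17.481 cm

≈ 17.5 cm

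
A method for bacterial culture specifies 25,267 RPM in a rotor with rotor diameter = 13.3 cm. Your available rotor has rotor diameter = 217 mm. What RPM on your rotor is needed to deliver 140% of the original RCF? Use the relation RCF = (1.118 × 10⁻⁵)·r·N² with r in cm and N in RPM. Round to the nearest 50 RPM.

Original rotor: r = 13.3 / 2 = 6.65 cm
RCF = 1.118 × 10⁻⁵ × r × N²
RCF_original = 1.118 × 10⁻⁵ × 6.65 × (25267)² = 1.118 × 10⁻⁵ × 6.65 × 638,421,289 ≈ 47,464.7 × g
Target RCF = 1.4 × 47,464.7 ≈ 66,450.6 × g
Your rotor: r = 217 mm / 2 = 108.5 mm = 10.85 cm
66,450.6 = 1.118 × 10⁻⁵ × 10.85 × N²
N² = 66,450.6 / (12.1303 × 10⁻⁵) = 547,806,732
N ≈ √547,806,732 ≈ 23,405.3

≈ 23400 RPM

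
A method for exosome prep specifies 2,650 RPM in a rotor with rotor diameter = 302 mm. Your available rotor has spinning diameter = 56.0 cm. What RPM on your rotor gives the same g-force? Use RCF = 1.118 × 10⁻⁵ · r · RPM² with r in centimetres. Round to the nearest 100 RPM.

Original rotor: r = 302 mm / 2 = 151 mm = 15.1 cm
RCF_original = 1.118 × 10⁻⁵ × 15.1 × (2650)² = 1.118 × 10⁻⁵ × 15.1 × 7,022,500 ≈ 1,185.5 × g
Your rotor: r = 56.0 / 2 = 28 cm
1,185.5 = 1.118 × 10⁻⁵ × 28 × N²
N² = 1,185.5 / (31.304 × 10⁻⁵) = 3,787,056
N ≈ √3,787,056 ≈ 1,946.0

1900 RPM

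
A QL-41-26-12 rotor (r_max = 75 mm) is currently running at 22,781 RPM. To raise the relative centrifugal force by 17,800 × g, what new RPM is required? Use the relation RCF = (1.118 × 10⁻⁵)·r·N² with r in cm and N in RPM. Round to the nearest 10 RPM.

r = 75 mm = 7.5 cm
Current RCF = 1.118 × 10⁻⁵ × 7.5 × (22781)² = 1.118 × 10⁻⁵ × 7.5 × 518,973,961 ≈ 43,516 × g
Target RCF = 43,516 + 17,800 = 61,316 × g
N² = 61,316 / (8.385 × 10⁻⁵) = 731,258,199
N ≈ √731,258,199 ≈ 27,041.8

≈ 27040 RPM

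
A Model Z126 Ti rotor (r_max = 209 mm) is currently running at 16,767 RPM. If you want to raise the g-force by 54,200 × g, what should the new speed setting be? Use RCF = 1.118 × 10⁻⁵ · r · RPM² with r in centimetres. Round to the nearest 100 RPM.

r = 209 mm = 20.9 cm
Current RCF = 1.118 × 10⁻⁵ × 20.9 × (16767)² = 1.118 × 10⁻⁵ × 20.9 × 281,132,289 ≈ 65,689.9 × g
Target RCF = 65,689.9 + 54,200 = 119,889.9 × g
N² = 119,889.9 / (23.3662 × 10⁻⁵) = 513,091,132
N ≈ √513,091,132 ≈ 22,651.5

N₂ ≈ 22700 RPM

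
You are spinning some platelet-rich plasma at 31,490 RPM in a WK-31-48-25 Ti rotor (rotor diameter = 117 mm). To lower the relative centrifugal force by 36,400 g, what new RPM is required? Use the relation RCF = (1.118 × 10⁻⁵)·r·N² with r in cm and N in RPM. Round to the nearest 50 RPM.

r = 117 mm / 2 = 58.5 mm = 5.85 cm
Current RCF = 1.118 × 10⁻⁵ × 5.85 × (31490)² = 1.118 × 10⁻⁵ × 5.85 × 991,620,100 ≈ 64,854.9 × g
Target RCF = 64,854.9 − 36,400 = 28,454.9 × g
N² = 28,454.9 / (6.5403 × 10⁻⁵) = 435,070,257
N ≈ √435,070,257 ≈ 20,858.3

≈ 20850 RPM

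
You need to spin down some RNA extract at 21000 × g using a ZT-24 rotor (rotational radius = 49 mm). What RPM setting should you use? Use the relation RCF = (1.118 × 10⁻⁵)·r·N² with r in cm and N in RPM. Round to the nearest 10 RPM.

r = 49 mm = 4.9 cm
21,000 = 1.118 × 10⁻⁵ × 4.9 × N²
N² = 21,000 / (5.4782 × 10⁻⁵) = 383,337,593
N ≈ √383,337,593 ≈ 19,579.0

19580 RPM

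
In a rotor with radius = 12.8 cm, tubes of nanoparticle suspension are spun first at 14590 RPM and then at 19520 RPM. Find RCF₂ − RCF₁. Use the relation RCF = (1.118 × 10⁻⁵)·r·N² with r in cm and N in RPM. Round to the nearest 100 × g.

24100 × g

RCF₁ = 1.118 × 10⁻⁵ × 12.8 × (14590)² = 1.118 × 10⁻⁵ × 12.8 × 212,868,100 ≈ 30,462.3 × g
RCF₂ = 1.118 × 10⁻⁵ × 12.8 × (19520)² = 1.118 × 10⁻⁵ × 12.8 × 381,030,400 ≈ 54,527 × g
Increase = 54,527 − 30,462.3 = 24,064.7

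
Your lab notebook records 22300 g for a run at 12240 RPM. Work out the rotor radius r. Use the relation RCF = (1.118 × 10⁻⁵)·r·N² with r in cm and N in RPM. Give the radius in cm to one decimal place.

RCF = 1.118 × 10⁻⁵ × r × N²
22300 = 1.118 × 10⁻⁵ × r × (12240)²
r = 22300 / (1.118 × 10⁻⁵ × 149,817,600) = 22300 / 1674.961 ≈ 13.314 cm

r ≈ 13.3 cm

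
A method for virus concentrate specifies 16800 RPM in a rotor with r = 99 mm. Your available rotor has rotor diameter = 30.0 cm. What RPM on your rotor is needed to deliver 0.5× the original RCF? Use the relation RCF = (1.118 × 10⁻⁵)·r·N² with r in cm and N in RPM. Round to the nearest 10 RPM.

Original rotor: r = 99 mm = 9.9 cm
RCF = 1.118 × 10⁻⁵ × r × N²
RCF_original = 1.118 × 10⁻⁵ × 9.9 × (16800)² = 1.118 × 10⁻⁵ × 9.9 × 282,240,000 ≈ 31,238.9 × g
Target RCF = 0.5 × 31,238.9 ≈ 15,619.5 × g
Your rotor: r = 30.0 / 2 = 15 cm
15,619.5 = 1.118 × 10⁻⁵ × 15 × N²
N² = 15,619.5 / (16.77 × 10⁻⁵) = 93,139,535
N ≈ √93,139,535 ≈ 9,650.9

9650 RPM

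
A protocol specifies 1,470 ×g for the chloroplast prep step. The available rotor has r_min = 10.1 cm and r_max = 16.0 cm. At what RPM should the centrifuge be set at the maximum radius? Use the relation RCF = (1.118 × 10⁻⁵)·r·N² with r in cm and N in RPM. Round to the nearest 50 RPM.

N ≈ 2850 RPM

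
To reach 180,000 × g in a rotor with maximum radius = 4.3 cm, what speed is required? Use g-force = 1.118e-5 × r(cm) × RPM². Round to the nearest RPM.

N ≈ 61190 RPM

180,000 = 1.118 × 10⁻⁵ × 4.3 × N²
N² = 180,000 / (4.8074 × 10⁻⁵) = 3,744,227,649
N ≈ √3,744,227,649 ≈ 61,190.1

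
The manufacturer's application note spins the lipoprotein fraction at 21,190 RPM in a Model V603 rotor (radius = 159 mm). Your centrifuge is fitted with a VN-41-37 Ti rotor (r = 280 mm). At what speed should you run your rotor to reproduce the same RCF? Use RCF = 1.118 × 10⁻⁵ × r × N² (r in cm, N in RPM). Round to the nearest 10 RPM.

≈ 15970 RPM

Original rotor: r = 159 mm = 15.9 cm
RCF_original = 1.118 × 10⁻⁵ × 15.9 × (21190)² = 1.118 × 10⁻⁵ × 15.9 × 449,016,100 ≈ 79,818 × g
Your rotor: r = 280 mm = 28.0 cm
79,818 = 1.118 × 10⁻⁵ × 28 × N²
N² = 79,818 / (31.304 × 10⁻⁵) = 254,977,000
N ≈ √254,977,000 ≈ 15,968.0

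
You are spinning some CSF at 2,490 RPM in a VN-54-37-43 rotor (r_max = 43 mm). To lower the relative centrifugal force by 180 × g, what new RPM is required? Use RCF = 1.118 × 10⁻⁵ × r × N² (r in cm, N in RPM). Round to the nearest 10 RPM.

≈ 1570 RPM

r = 43 mm = 4.3 cm
Current RCF = 1.118 × 10⁻⁵ × 4.3 × (2490)² = 1.118 × 10⁻⁵ × 4.3 × 6,200,100 ≈ 298.1 × g
Target RCF = 298.1 − 180 = 118.1 × g
N² = 118.1 / (4.8074 × 10⁻⁵) = 2,456,629
N ≈ √2,456,629 ≈ 1,567.4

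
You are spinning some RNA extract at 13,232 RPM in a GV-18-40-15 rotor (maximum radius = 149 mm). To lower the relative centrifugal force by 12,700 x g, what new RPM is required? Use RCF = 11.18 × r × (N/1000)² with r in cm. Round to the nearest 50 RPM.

9950 RPM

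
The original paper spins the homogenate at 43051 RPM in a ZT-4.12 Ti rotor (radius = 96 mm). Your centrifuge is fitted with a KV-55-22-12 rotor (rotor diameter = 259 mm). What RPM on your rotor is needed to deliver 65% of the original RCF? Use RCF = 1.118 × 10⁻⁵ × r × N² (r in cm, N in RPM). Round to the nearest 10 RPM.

Original rotor: r = 96 mm = 9.6 cm
RCF = 1.118 × 10⁻⁵ × r × N²
RCF_original = 1.118 × 10⁻⁵ × 9.6 × (43051)² = 1.118 × 10⁻⁵ × 9.6 × 1,853,388,601 ≈ 198,920.5 × g
Target RCF = 0.65 × 198,920.5 ≈ 129,298.3 × g
Your rotor: r = 259 mm / 2 = 129.5 mm = 12.95 cm
129,298.3 = 1.118 × 10⁻⁵ × 12.95 × N²
N² = 129,298.3 / (14.4781 × 10⁻⁵) = 893,061,244
N ≈ √893,061,244 ≈ 29,884.1

≈ 29880 RPM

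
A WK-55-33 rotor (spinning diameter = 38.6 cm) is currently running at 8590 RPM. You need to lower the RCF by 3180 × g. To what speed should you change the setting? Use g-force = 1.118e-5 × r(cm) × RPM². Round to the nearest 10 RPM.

N₂ ≈ 7680 RPM

r = 38.6 / 2 = 19.3 cm
Current RCF = 1.118 × 10⁻⁵ × 19.3 × (8590)² = 1.118 × 10⁻⁵ × 19.3 × 73,788,100 ≈ 15,921.6 × g
Target RCF = 15,921.6 − 3,180 = 12,741.6 × g
N² = 12,741.6 / (21.5774 × 10⁻⁵) = 59,050,673
N ≈ √59,050,673 ≈ 7,684.4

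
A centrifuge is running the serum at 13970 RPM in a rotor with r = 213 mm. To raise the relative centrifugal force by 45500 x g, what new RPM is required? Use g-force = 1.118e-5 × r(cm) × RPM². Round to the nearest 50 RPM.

≈ 19650 RPM

r = 213 mm = 21.3 cm
Current RCF = 1.118 × 10⁻⁵ × 21.3 × (13970)² = 1.118 × 10⁻⁵ × 21.3 × 195,160,900 ≈ 46,474.4 × g
Target RCF = 46,474.4 + 45,500 = 91,974.4 × g
N² = 91,974.4 / (23.8134 × 10⁻⁵) = 386,229,602
N ≈ √386,229,602 ≈ 19,652.7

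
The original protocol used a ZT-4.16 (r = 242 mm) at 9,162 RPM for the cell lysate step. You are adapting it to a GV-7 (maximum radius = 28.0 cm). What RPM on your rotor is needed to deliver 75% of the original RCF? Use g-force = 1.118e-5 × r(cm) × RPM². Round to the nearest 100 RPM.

Original rotor: r = 242 mm = 24.2 cm
RCF_original = 1.118 × 10⁻⁵ × 24.2 × (9162)² = 1.118 × 10⁻⁵ × 24.2 × 83,942,244 ≈ 22,711.1 × g
Target RCF = 0.75 × 22,711.1 ≈ 17,033.3 × g
17,033.3 = 1.118 × 10⁻⁵ × 28 × N²
N² = 17,033.3 / (31.304 × 10⁻⁵) = 54,412,535
N ≈ √54,412,535 ≈ 7,376.5

7400 RPM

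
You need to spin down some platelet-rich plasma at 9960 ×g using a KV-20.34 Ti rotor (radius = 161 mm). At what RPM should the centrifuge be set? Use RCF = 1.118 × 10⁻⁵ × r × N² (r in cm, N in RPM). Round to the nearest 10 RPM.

7440 RPM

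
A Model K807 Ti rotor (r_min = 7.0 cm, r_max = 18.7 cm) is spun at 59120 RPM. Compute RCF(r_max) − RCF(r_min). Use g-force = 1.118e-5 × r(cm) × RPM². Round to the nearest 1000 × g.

ΔRCF ≈ 457000 ×g

RCF_max = 1.118 × 10⁻⁵ × 18.7 × (59120)² = 1.118 × 10⁻⁵ × 18.7 × 3,495,174,400 ≈ 730,722.1 × g
RCF_min = 1.118 × 10⁻⁵ × 7 × (59120)² = 1.118 × 10⁻⁵ × 7 × 3,495,174,400 ≈ 273,532.3 × g
ΔRCF = 730,722.1 − 273,532.3 = 457,189.8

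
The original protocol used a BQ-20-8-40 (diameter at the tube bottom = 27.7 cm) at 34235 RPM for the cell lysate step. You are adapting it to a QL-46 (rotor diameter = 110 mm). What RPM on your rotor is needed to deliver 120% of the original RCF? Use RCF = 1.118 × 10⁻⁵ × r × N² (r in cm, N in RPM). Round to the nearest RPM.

Original rotor: r = 27.7 / 2 = 13.85 cm
RCF_original = 1.118 × 10⁻⁵ × 13.85 × (34235)² = 1.118 × 10⁻⁵ × 13.85 × 1,172,035,225 ≈ 181,481.5 × g
Target RCF = 1.2 × 181,481.5 ≈ 217,777.8 × g
Your rotor: r = 110 mm / 2 = 55 mm = 5.5 cm
217,777.8 = 1.118 × 10⁻⁵ × 5.5 × N²
N² = 217,777.8 / (6.149 × 10⁻⁵) = 3,541,678,322
N ≈ √3,541,678,322 ≈ 59,512.0

≈ 59512 RPM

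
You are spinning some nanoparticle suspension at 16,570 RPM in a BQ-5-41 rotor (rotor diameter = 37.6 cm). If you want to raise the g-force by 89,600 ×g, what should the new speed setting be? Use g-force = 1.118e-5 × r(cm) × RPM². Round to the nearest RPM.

r = 37.6 / 2 = 18.8 cm
Current RCF = 1.118 × 10⁻⁵ × 18.8 × (16570)² = 1.118 × 10⁻⁵ × 18.8 × 274,564,900 ≈ 57,709.1 × g
Target RCF = 57,709.1 + 89,600 = 147,309.1 × g
N² = 147,309.1 / (21.0184 × 10⁻⁵) = 700,857,820
N ≈ √700,857,820 ≈ 26,473.7

N₂ ≈ 26474 RPM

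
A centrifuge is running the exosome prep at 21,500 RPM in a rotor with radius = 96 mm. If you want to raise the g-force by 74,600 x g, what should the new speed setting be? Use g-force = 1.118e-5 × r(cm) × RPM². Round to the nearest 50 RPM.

N₂ ≈ 34000 RPM

r = 96 mm = 9.6 cm
Current RCF = 1.118 × 10⁻⁵ × 9.6 × (21500)² = 1.118 × 10⁻⁵ × 9.6 × 462,250,000 ≈ 49,612.4 × g
Target RCF = 49,612.4 + 74,600 = 124,212.4 × g
N² = 124,212.4 / (10.7328 × 10⁻⁵) = 1,157,315,891
N ≈ √1,157,315,891 ≈ 34,019.3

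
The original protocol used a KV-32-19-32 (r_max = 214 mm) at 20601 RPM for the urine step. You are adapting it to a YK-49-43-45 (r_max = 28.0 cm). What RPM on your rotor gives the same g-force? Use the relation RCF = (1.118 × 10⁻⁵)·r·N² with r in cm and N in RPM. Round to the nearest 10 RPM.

Original rotor: r = 214 mm = 21.4 cm
RCF = 1.118 × 10⁻⁵ × r × N²
RCF_original = 1.118 × 10⁻⁵ × 21.4 × (20601)² = 1.118 × 10⁻⁵ × 21.4 × 424,401,201 ≈ 101,538.8 × g
101,538.8 = 1.118 × 10⁻⁵ × 28 × N²
N² = 101,538.8 / (31.304 × 10⁻⁵) = 324,363,660
N ≈ √324,363,660 ≈ 18,010.1

18010 RPM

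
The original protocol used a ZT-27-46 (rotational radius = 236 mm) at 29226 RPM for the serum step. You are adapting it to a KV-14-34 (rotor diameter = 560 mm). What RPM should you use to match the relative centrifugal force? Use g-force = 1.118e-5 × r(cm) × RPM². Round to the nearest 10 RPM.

26830 RPM

Original rotor: r = 236 mm = 23.6 cm
RCF_original = 1.118 × 10⁻⁵ × 23.6 × (29226)² = 1.118 × 10⁻⁵ × 23.6 × 854,159,076 ≈ 225,368.2 × g
Your rotor: r = 560 mm / 2 = 280 mm = 28 cm
225,368.2 = 1.118 × 10⁻⁵ × 28 × N²
N² = 225,368.2 / (31.304 × 10⁻⁵) = 719,934,194
N ≈ √719,934,194 ≈ 26,831.6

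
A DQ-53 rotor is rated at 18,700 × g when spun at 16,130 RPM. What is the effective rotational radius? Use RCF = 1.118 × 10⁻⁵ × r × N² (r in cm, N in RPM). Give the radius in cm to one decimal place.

6.4 cm

18700 = 1.118 × 10⁻⁵ × r × (16130)²
r = 18700 / (1.118 × 10⁻⁵ × 260,176,900) = 18700 / 2908.778 ≈ 6.429 cm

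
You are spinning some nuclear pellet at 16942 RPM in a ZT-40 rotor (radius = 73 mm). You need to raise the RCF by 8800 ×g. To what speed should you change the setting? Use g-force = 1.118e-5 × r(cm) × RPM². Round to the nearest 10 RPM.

r = 73 mm = 7.3 cm
Current RCF = 1.118 × 10⁻⁵ × 7.3 × (16942)² = 1.118 × 10⁻⁵ × 7.3 × 287,031,364 ≈ 23,425.8 × g
Target RCF = 23,425.8 + 8,800 = 32,225.8 × g
N² = 32,225.8 / (8.1614 × 10⁻⁵) = 394,856,275
N ≈ √394,856,275 ≈ 19,871.0

≈ 19870 RPM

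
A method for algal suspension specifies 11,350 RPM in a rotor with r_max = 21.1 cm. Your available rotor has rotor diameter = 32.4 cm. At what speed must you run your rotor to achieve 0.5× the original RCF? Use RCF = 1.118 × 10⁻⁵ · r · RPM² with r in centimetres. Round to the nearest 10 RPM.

≈ 9160 RPM

RCF_original = 1.118 × 10⁻⁵ × 21.1 × (11350)² = 1.118 × 10⁻⁵ × 21.1 × 128,822,500 ≈ 30,389 × g
Target RCF = 0.5 × 30,389 ≈ 15,194.5 × g
Your rotor: r = 32.4 / 2 = 16.2 cm
15,194.5 = 1.118 × 10⁻⁵ × 16.2 × N²
N² = 15,194.5 / (18.1116 × 10⁻⁵) = 83,893,748
N ≈ √83,893,748 ≈ 9,159.4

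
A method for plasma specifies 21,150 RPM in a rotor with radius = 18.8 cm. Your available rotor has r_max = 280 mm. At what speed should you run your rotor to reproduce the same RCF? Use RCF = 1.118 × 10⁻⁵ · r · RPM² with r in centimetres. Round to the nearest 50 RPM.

17350 RPM

RCF_original = 1.118 × 10⁻⁵ × 18.8 × (21150)² = 1.118 × 10⁻⁵ × 18.8 × 447,322,500 ≈ 94,020 × g
Your rotor: r = 280 mm = 28.0 cm
94,020 = 1.118 × 10⁻⁵ × 28 × N²
N² = 94,020 / (31.304 × 10⁻⁵) = 300,345,004
N ≈ √300,345,004 ≈ 17,330.5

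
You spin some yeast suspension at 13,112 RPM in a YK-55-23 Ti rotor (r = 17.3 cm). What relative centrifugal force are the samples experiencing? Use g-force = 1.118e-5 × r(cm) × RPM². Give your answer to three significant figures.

RCF ≈ 33300 × g

RCF = 1.118 × 10⁻⁵ × 17.3 × (13112)² = 1.118 × 10⁻⁵ × 17.3 × 171,924,544 ≈ 33,252.6 × g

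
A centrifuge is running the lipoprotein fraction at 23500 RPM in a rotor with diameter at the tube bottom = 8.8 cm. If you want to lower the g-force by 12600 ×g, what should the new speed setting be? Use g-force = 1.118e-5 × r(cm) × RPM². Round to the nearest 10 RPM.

r = 8.8 / 2 = 4.4 cm
Current RCF = 1.118 × 10⁻⁵ × 4.4 × (23500)² = 1.118 × 10⁻⁵ × 4.4 × 552,250,000 ≈ 27,166.3 × g
Target RCF = 27,166.3 − 12,600 = 14,566.3 × g
N² = 14,566.3 / (4.9192 × 10⁻⁵) = 296,111,156
N ≈ √296,111,156 ≈ 17,207.9

≈ 17210 RPM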